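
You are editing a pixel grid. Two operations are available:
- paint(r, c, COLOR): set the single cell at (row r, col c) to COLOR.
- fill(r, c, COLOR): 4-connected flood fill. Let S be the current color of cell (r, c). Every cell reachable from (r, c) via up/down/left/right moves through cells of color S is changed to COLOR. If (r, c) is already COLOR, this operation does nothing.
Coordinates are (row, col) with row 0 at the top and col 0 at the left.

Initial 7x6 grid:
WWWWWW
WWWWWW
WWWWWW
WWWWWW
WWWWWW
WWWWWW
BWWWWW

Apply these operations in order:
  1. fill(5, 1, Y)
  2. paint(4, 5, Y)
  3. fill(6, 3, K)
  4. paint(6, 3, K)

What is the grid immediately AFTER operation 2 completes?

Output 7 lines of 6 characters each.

Answer: YYYYYY
YYYYYY
YYYYYY
YYYYYY
YYYYYY
YYYYYY
BYYYYY

Derivation:
After op 1 fill(5,1,Y) [41 cells changed]:
YYYYYY
YYYYYY
YYYYYY
YYYYYY
YYYYYY
YYYYYY
BYYYYY
After op 2 paint(4,5,Y):
YYYYYY
YYYYYY
YYYYYY
YYYYYY
YYYYYY
YYYYYY
BYYYYY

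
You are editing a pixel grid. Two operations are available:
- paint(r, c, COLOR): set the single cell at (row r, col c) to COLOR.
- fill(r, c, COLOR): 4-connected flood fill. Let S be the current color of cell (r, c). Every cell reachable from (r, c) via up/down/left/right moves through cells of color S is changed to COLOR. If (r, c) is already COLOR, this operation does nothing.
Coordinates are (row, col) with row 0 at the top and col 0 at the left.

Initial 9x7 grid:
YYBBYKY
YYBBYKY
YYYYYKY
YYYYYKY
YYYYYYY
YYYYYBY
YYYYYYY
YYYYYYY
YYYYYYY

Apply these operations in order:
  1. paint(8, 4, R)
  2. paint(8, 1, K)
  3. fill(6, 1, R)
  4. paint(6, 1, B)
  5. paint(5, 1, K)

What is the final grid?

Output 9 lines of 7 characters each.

Answer: RRBBRKR
RRBBRKR
RRRRRKR
RRRRRKR
RRRRRRR
RKRRRBR
RBRRRRR
RRRRRRR
RKRRRRR

Derivation:
After op 1 paint(8,4,R):
YYBBYKY
YYBBYKY
YYYYYKY
YYYYYKY
YYYYYYY
YYYYYBY
YYYYYYY
YYYYYYY
YYYYRYY
After op 2 paint(8,1,K):
YYBBYKY
YYBBYKY
YYYYYKY
YYYYYKY
YYYYYYY
YYYYYBY
YYYYYYY
YYYYYYY
YKYYRYY
After op 3 fill(6,1,R) [52 cells changed]:
RRBBRKR
RRBBRKR
RRRRRKR
RRRRRKR
RRRRRRR
RRRRRBR
RRRRRRR
RRRRRRR
RKRRRRR
After op 4 paint(6,1,B):
RRBBRKR
RRBBRKR
RRRRRKR
RRRRRKR
RRRRRRR
RRRRRBR
RBRRRRR
RRRRRRR
RKRRRRR
After op 5 paint(5,1,K):
RRBBRKR
RRBBRKR
RRRRRKR
RRRRRKR
RRRRRRR
RKRRRBR
RBRRRRR
RRRRRRR
RKRRRRR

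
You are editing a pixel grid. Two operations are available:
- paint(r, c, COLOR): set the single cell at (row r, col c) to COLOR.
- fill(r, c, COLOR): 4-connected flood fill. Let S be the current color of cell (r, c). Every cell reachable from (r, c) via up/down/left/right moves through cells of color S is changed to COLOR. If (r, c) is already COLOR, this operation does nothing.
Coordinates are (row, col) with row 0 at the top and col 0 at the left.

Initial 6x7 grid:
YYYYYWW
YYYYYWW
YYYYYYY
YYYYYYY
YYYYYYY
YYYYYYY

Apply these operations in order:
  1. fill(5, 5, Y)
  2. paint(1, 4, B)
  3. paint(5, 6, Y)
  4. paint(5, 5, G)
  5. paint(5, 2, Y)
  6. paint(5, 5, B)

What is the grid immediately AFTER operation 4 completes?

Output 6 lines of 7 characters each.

After op 1 fill(5,5,Y) [0 cells changed]:
YYYYYWW
YYYYYWW
YYYYYYY
YYYYYYY
YYYYYYY
YYYYYYY
After op 2 paint(1,4,B):
YYYYYWW
YYYYBWW
YYYYYYY
YYYYYYY
YYYYYYY
YYYYYYY
After op 3 paint(5,6,Y):
YYYYYWW
YYYYBWW
YYYYYYY
YYYYYYY
YYYYYYY
YYYYYYY
After op 4 paint(5,5,G):
YYYYYWW
YYYYBWW
YYYYYYY
YYYYYYY
YYYYYYY
YYYYYGY

Answer: YYYYYWW
YYYYBWW
YYYYYYY
YYYYYYY
YYYYYYY
YYYYYGY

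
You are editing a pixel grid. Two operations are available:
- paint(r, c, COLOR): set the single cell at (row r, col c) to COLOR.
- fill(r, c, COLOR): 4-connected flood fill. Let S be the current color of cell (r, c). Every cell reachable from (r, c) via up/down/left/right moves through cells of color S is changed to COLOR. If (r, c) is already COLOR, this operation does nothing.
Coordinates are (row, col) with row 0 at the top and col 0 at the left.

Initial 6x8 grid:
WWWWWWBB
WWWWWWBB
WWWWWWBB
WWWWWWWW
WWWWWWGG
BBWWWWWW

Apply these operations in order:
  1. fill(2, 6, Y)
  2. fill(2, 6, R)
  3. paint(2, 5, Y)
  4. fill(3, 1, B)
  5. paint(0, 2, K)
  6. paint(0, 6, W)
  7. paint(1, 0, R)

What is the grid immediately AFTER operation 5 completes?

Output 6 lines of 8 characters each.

After op 1 fill(2,6,Y) [6 cells changed]:
WWWWWWYY
WWWWWWYY
WWWWWWYY
WWWWWWWW
WWWWWWGG
BBWWWWWW
After op 2 fill(2,6,R) [6 cells changed]:
WWWWWWRR
WWWWWWRR
WWWWWWRR
WWWWWWWW
WWWWWWGG
BBWWWWWW
After op 3 paint(2,5,Y):
WWWWWWRR
WWWWWWRR
WWWWWYRR
WWWWWWWW
WWWWWWGG
BBWWWWWW
After op 4 fill(3,1,B) [37 cells changed]:
BBBBBBRR
BBBBBBRR
BBBBBYRR
BBBBBBBB
BBBBBBGG
BBBBBBBB
After op 5 paint(0,2,K):
BBKBBBRR
BBBBBBRR
BBBBBYRR
BBBBBBBB
BBBBBBGG
BBBBBBBB

Answer: BBKBBBRR
BBBBBBRR
BBBBBYRR
BBBBBBBB
BBBBBBGG
BBBBBBBB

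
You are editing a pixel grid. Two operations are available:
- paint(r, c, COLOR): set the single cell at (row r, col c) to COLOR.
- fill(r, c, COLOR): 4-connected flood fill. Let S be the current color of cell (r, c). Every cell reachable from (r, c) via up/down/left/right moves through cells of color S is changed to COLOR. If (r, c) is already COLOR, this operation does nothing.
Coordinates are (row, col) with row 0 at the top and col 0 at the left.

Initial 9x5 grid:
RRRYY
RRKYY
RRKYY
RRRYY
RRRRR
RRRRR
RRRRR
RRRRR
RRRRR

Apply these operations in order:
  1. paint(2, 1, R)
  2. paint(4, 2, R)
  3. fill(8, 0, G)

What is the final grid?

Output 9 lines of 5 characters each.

Answer: GGGYY
GGKYY
GGKYY
GGGYY
GGGGG
GGGGG
GGGGG
GGGGG
GGGGG

Derivation:
After op 1 paint(2,1,R):
RRRYY
RRKYY
RRKYY
RRRYY
RRRRR
RRRRR
RRRRR
RRRRR
RRRRR
After op 2 paint(4,2,R):
RRRYY
RRKYY
RRKYY
RRRYY
RRRRR
RRRRR
RRRRR
RRRRR
RRRRR
After op 3 fill(8,0,G) [35 cells changed]:
GGGYY
GGKYY
GGKYY
GGGYY
GGGGG
GGGGG
GGGGG
GGGGG
GGGGG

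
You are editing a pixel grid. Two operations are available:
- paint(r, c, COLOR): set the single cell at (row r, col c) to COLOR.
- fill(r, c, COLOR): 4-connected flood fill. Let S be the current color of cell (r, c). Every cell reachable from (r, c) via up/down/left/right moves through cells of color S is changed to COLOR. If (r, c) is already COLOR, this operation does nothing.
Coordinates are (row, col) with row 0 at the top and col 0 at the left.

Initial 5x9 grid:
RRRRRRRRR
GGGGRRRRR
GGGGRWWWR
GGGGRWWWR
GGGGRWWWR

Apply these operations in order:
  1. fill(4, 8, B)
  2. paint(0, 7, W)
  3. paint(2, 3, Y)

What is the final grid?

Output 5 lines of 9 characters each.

After op 1 fill(4,8,B) [20 cells changed]:
BBBBBBBBB
GGGGBBBBB
GGGGBWWWB
GGGGBWWWB
GGGGBWWWB
After op 2 paint(0,7,W):
BBBBBBBWB
GGGGBBBBB
GGGGBWWWB
GGGGBWWWB
GGGGBWWWB
After op 3 paint(2,3,Y):
BBBBBBBWB
GGGGBBBBB
GGGYBWWWB
GGGGBWWWB
GGGGBWWWB

Answer: BBBBBBBWB
GGGGBBBBB
GGGYBWWWB
GGGGBWWWB
GGGGBWWWB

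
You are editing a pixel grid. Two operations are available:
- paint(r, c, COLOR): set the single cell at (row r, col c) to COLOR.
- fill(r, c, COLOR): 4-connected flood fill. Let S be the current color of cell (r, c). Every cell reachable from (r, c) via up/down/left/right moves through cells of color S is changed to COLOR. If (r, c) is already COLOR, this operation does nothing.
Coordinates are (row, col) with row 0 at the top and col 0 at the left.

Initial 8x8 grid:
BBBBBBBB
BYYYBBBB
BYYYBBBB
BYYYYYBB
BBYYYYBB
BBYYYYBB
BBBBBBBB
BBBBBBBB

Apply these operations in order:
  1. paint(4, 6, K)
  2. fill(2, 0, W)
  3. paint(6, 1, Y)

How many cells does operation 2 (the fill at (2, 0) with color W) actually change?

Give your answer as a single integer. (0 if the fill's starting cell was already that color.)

Answer: 44

Derivation:
After op 1 paint(4,6,K):
BBBBBBBB
BYYYBBBB
BYYYBBBB
BYYYYYBB
BBYYYYKB
BBYYYYBB
BBBBBBBB
BBBBBBBB
After op 2 fill(2,0,W) [44 cells changed]:
WWWWWWWW
WYYYWWWW
WYYYWWWW
WYYYYYWW
WWYYYYKW
WWYYYYWW
WWWWWWWW
WWWWWWWW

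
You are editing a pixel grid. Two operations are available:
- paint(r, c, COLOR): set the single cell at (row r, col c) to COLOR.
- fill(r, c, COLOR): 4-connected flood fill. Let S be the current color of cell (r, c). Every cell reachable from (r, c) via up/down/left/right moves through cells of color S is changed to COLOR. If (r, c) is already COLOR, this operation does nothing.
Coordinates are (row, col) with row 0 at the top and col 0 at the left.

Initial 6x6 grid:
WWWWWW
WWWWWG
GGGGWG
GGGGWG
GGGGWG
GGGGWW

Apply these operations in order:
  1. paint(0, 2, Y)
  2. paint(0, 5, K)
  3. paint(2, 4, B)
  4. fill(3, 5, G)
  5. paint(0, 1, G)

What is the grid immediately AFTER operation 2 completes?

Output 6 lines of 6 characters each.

After op 1 paint(0,2,Y):
WWYWWW
WWWWWG
GGGGWG
GGGGWG
GGGGWG
GGGGWW
After op 2 paint(0,5,K):
WWYWWK
WWWWWG
GGGGWG
GGGGWG
GGGGWG
GGGGWW

Answer: WWYWWK
WWWWWG
GGGGWG
GGGGWG
GGGGWG
GGGGWW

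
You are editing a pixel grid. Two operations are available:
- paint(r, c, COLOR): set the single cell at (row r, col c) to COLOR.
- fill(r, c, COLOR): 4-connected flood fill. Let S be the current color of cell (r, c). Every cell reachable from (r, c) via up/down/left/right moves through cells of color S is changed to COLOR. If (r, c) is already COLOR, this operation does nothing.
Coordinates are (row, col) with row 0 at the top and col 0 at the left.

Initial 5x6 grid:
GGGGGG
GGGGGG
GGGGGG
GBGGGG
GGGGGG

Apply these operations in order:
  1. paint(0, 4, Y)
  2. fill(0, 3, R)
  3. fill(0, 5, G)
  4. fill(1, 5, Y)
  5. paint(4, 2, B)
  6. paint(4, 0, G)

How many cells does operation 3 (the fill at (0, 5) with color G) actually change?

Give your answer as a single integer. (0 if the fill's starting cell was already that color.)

Answer: 28

Derivation:
After op 1 paint(0,4,Y):
GGGGYG
GGGGGG
GGGGGG
GBGGGG
GGGGGG
After op 2 fill(0,3,R) [28 cells changed]:
RRRRYR
RRRRRR
RRRRRR
RBRRRR
RRRRRR
After op 3 fill(0,5,G) [28 cells changed]:
GGGGYG
GGGGGG
GGGGGG
GBGGGG
GGGGGG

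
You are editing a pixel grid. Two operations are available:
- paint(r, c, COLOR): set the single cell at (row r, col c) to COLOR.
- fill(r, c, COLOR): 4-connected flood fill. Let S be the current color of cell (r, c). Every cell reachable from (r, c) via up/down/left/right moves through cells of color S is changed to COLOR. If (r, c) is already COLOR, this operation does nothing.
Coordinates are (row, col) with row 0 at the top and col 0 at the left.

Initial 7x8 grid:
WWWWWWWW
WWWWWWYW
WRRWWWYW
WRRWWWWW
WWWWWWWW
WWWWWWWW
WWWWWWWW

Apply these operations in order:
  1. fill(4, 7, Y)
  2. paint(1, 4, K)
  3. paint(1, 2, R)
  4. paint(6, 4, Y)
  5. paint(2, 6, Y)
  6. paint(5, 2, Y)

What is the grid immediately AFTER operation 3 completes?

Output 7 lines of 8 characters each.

After op 1 fill(4,7,Y) [50 cells changed]:
YYYYYYYY
YYYYYYYY
YRRYYYYY
YRRYYYYY
YYYYYYYY
YYYYYYYY
YYYYYYYY
After op 2 paint(1,4,K):
YYYYYYYY
YYYYKYYY
YRRYYYYY
YRRYYYYY
YYYYYYYY
YYYYYYYY
YYYYYYYY
After op 3 paint(1,2,R):
YYYYYYYY
YYRYKYYY
YRRYYYYY
YRRYYYYY
YYYYYYYY
YYYYYYYY
YYYYYYYY

Answer: YYYYYYYY
YYRYKYYY
YRRYYYYY
YRRYYYYY
YYYYYYYY
YYYYYYYY
YYYYYYYY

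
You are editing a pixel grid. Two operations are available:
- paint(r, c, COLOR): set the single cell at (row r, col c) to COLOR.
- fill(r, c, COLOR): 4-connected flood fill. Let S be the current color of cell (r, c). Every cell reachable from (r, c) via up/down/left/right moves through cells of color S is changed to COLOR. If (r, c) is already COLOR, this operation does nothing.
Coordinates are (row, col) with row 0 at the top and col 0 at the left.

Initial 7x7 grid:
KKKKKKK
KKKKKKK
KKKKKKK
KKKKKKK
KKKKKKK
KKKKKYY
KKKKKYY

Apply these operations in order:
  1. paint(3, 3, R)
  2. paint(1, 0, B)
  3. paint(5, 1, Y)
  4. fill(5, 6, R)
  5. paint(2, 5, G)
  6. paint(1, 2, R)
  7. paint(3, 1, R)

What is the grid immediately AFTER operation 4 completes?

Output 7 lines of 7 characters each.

After op 1 paint(3,3,R):
KKKKKKK
KKKKKKK
KKKKKKK
KKKRKKK
KKKKKKK
KKKKKYY
KKKKKYY
After op 2 paint(1,0,B):
KKKKKKK
BKKKKKK
KKKKKKK
KKKRKKK
KKKKKKK
KKKKKYY
KKKKKYY
After op 3 paint(5,1,Y):
KKKKKKK
BKKKKKK
KKKKKKK
KKKRKKK
KKKKKKK
KYKKKYY
KKKKKYY
After op 4 fill(5,6,R) [4 cells changed]:
KKKKKKK
BKKKKKK
KKKKKKK
KKKRKKK
KKKKKKK
KYKKKRR
KKKKKRR

Answer: KKKKKKK
BKKKKKK
KKKKKKK
KKKRKKK
KKKKKKK
KYKKKRR
KKKKKRR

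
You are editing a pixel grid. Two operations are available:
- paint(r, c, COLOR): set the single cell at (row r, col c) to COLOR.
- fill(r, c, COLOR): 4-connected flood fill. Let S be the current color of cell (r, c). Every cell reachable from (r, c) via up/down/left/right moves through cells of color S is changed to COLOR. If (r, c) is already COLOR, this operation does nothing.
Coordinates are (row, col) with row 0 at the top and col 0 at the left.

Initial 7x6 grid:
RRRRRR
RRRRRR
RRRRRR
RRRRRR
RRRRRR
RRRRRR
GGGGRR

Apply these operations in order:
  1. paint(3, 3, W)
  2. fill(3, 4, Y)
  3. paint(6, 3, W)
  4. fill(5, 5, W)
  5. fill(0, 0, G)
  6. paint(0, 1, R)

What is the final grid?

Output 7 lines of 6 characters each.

After op 1 paint(3,3,W):
RRRRRR
RRRRRR
RRRRRR
RRRWRR
RRRRRR
RRRRRR
GGGGRR
After op 2 fill(3,4,Y) [37 cells changed]:
YYYYYY
YYYYYY
YYYYYY
YYYWYY
YYYYYY
YYYYYY
GGGGYY
After op 3 paint(6,3,W):
YYYYYY
YYYYYY
YYYYYY
YYYWYY
YYYYYY
YYYYYY
GGGWYY
After op 4 fill(5,5,W) [37 cells changed]:
WWWWWW
WWWWWW
WWWWWW
WWWWWW
WWWWWW
WWWWWW
GGGWWW
After op 5 fill(0,0,G) [39 cells changed]:
GGGGGG
GGGGGG
GGGGGG
GGGGGG
GGGGGG
GGGGGG
GGGGGG
After op 6 paint(0,1,R):
GRGGGG
GGGGGG
GGGGGG
GGGGGG
GGGGGG
GGGGGG
GGGGGG

Answer: GRGGGG
GGGGGG
GGGGGG
GGGGGG
GGGGGG
GGGGGG
GGGGGG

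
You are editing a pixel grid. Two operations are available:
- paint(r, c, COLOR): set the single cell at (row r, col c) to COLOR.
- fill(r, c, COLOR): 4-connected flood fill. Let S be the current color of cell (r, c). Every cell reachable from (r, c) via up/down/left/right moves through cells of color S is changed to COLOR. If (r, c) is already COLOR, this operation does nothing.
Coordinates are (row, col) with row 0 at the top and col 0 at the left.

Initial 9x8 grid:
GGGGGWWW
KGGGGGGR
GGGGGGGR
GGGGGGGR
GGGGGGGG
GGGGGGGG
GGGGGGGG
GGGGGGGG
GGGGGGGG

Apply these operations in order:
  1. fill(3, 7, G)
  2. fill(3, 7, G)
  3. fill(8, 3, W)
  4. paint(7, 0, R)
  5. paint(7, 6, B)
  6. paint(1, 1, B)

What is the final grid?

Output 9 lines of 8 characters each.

After op 1 fill(3,7,G) [3 cells changed]:
GGGGGWWW
KGGGGGGG
GGGGGGGG
GGGGGGGG
GGGGGGGG
GGGGGGGG
GGGGGGGG
GGGGGGGG
GGGGGGGG
After op 2 fill(3,7,G) [0 cells changed]:
GGGGGWWW
KGGGGGGG
GGGGGGGG
GGGGGGGG
GGGGGGGG
GGGGGGGG
GGGGGGGG
GGGGGGGG
GGGGGGGG
After op 3 fill(8,3,W) [68 cells changed]:
WWWWWWWW
KWWWWWWW
WWWWWWWW
WWWWWWWW
WWWWWWWW
WWWWWWWW
WWWWWWWW
WWWWWWWW
WWWWWWWW
After op 4 paint(7,0,R):
WWWWWWWW
KWWWWWWW
WWWWWWWW
WWWWWWWW
WWWWWWWW
WWWWWWWW
WWWWWWWW
RWWWWWWW
WWWWWWWW
After op 5 paint(7,6,B):
WWWWWWWW
KWWWWWWW
WWWWWWWW
WWWWWWWW
WWWWWWWW
WWWWWWWW
WWWWWWWW
RWWWWWBW
WWWWWWWW
After op 6 paint(1,1,B):
WWWWWWWW
KBWWWWWW
WWWWWWWW
WWWWWWWW
WWWWWWWW
WWWWWWWW
WWWWWWWW
RWWWWWBW
WWWWWWWW

Answer: WWWWWWWW
KBWWWWWW
WWWWWWWW
WWWWWWWW
WWWWWWWW
WWWWWWWW
WWWWWWWW
RWWWWWBW
WWWWWWWW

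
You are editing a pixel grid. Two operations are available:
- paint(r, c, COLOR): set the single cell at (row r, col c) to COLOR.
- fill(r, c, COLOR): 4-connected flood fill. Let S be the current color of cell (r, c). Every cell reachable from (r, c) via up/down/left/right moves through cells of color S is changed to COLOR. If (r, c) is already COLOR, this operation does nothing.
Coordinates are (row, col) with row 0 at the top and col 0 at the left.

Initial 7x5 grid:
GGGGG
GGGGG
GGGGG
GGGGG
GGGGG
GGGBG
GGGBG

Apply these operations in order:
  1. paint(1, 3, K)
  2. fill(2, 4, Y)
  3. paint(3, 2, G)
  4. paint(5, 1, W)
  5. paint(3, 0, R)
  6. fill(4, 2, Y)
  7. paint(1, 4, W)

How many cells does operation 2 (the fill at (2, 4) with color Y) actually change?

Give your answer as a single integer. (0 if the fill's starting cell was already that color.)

Answer: 32

Derivation:
After op 1 paint(1,3,K):
GGGGG
GGGKG
GGGGG
GGGGG
GGGGG
GGGBG
GGGBG
After op 2 fill(2,4,Y) [32 cells changed]:
YYYYY
YYYKY
YYYYY
YYYYY
YYYYY
YYYBY
YYYBY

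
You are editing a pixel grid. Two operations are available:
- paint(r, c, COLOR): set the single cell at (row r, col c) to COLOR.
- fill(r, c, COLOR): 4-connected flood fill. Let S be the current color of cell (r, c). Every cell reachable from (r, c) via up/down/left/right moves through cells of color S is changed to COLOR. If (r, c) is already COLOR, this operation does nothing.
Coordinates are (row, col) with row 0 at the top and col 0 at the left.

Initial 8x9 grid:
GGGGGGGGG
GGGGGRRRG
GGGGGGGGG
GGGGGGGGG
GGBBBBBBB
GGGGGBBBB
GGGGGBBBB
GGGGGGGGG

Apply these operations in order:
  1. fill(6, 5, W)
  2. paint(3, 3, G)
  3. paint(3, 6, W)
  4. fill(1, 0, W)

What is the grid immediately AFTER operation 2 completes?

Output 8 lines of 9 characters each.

After op 1 fill(6,5,W) [15 cells changed]:
GGGGGGGGG
GGGGGRRRG
GGGGGGGGG
GGGGGGGGG
GGWWWWWWW
GGGGGWWWW
GGGGGWWWW
GGGGGGGGG
After op 2 paint(3,3,G):
GGGGGGGGG
GGGGGRRRG
GGGGGGGGG
GGGGGGGGG
GGWWWWWWW
GGGGGWWWW
GGGGGWWWW
GGGGGGGGG

Answer: GGGGGGGGG
GGGGGRRRG
GGGGGGGGG
GGGGGGGGG
GGWWWWWWW
GGGGGWWWW
GGGGGWWWW
GGGGGGGGG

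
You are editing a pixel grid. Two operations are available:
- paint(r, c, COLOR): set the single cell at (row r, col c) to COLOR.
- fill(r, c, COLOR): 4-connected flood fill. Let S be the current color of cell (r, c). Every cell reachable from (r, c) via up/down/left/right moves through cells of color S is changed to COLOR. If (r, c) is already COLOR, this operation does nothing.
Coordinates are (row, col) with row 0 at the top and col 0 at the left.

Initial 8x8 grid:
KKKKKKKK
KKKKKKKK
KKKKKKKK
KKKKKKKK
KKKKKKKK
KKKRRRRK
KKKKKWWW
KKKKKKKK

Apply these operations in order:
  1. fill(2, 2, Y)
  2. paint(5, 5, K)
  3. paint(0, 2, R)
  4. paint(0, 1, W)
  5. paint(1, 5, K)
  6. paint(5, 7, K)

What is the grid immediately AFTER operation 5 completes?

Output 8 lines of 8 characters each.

Answer: YWRYYYYY
YYYYYKYY
YYYYYYYY
YYYYYYYY
YYYYYYYY
YYYRRKRY
YYYYYWWW
YYYYYYYY

Derivation:
After op 1 fill(2,2,Y) [57 cells changed]:
YYYYYYYY
YYYYYYYY
YYYYYYYY
YYYYYYYY
YYYYYYYY
YYYRRRRY
YYYYYWWW
YYYYYYYY
After op 2 paint(5,5,K):
YYYYYYYY
YYYYYYYY
YYYYYYYY
YYYYYYYY
YYYYYYYY
YYYRRKRY
YYYYYWWW
YYYYYYYY
After op 3 paint(0,2,R):
YYRYYYYY
YYYYYYYY
YYYYYYYY
YYYYYYYY
YYYYYYYY
YYYRRKRY
YYYYYWWW
YYYYYYYY
After op 4 paint(0,1,W):
YWRYYYYY
YYYYYYYY
YYYYYYYY
YYYYYYYY
YYYYYYYY
YYYRRKRY
YYYYYWWW
YYYYYYYY
After op 5 paint(1,5,K):
YWRYYYYY
YYYYYKYY
YYYYYYYY
YYYYYYYY
YYYYYYYY
YYYRRKRY
YYYYYWWW
YYYYYYYY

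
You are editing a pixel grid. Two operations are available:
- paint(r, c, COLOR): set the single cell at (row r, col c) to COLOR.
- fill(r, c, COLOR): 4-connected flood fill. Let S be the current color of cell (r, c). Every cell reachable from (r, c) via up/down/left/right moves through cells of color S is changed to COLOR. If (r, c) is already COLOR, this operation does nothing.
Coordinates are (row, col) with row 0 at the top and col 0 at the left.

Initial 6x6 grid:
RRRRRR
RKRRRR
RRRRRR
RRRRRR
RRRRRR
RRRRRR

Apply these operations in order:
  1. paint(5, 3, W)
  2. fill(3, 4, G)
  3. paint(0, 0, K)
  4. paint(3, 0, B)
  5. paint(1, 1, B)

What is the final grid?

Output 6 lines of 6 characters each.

Answer: KGGGGG
GBGGGG
GGGGGG
BGGGGG
GGGGGG
GGGWGG

Derivation:
After op 1 paint(5,3,W):
RRRRRR
RKRRRR
RRRRRR
RRRRRR
RRRRRR
RRRWRR
After op 2 fill(3,4,G) [34 cells changed]:
GGGGGG
GKGGGG
GGGGGG
GGGGGG
GGGGGG
GGGWGG
After op 3 paint(0,0,K):
KGGGGG
GKGGGG
GGGGGG
GGGGGG
GGGGGG
GGGWGG
After op 4 paint(3,0,B):
KGGGGG
GKGGGG
GGGGGG
BGGGGG
GGGGGG
GGGWGG
After op 5 paint(1,1,B):
KGGGGG
GBGGGG
GGGGGG
BGGGGG
GGGGGG
GGGWGG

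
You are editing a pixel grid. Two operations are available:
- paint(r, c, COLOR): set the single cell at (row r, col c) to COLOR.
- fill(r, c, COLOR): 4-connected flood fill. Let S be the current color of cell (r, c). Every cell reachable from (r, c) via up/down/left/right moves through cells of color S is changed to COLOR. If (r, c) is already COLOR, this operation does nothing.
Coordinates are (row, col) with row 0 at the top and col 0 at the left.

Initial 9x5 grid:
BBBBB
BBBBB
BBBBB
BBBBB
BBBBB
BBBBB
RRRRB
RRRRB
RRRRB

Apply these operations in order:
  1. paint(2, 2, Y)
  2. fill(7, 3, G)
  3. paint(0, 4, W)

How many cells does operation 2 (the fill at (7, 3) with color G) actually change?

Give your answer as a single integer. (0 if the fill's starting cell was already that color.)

Answer: 12

Derivation:
After op 1 paint(2,2,Y):
BBBBB
BBBBB
BBYBB
BBBBB
BBBBB
BBBBB
RRRRB
RRRRB
RRRRB
After op 2 fill(7,3,G) [12 cells changed]:
BBBBB
BBBBB
BBYBB
BBBBB
BBBBB
BBBBB
GGGGB
GGGGB
GGGGB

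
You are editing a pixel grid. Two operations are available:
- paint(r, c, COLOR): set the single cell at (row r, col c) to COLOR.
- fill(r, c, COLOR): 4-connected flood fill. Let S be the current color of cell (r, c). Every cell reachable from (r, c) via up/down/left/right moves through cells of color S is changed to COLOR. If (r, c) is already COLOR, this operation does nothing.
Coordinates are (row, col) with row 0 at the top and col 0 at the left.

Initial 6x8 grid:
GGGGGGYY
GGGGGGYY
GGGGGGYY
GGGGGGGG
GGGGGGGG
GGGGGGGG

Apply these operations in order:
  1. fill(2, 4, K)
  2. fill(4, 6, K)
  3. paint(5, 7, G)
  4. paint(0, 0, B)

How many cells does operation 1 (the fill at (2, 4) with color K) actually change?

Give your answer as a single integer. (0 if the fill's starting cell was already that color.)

After op 1 fill(2,4,K) [42 cells changed]:
KKKKKKYY
KKKKKKYY
KKKKKKYY
KKKKKKKK
KKKKKKKK
KKKKKKKK

Answer: 42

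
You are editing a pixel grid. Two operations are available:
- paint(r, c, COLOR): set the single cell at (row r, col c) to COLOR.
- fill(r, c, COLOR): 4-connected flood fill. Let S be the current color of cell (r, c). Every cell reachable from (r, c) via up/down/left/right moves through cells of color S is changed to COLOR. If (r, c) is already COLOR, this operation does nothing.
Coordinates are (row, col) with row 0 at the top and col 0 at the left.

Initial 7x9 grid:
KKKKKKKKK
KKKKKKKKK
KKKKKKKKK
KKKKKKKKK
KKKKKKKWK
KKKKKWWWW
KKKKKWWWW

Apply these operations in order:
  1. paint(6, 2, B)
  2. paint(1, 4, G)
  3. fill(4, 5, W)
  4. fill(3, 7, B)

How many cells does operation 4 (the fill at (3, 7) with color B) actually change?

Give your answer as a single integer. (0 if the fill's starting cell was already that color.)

Answer: 61

Derivation:
After op 1 paint(6,2,B):
KKKKKKKKK
KKKKKKKKK
KKKKKKKKK
KKKKKKKKK
KKKKKKKWK
KKKKKWWWW
KKBKKWWWW
After op 2 paint(1,4,G):
KKKKKKKKK
KKKKGKKKK
KKKKKKKKK
KKKKKKKKK
KKKKKKKWK
KKKKKWWWW
KKBKKWWWW
After op 3 fill(4,5,W) [52 cells changed]:
WWWWWWWWW
WWWWGWWWW
WWWWWWWWW
WWWWWWWWW
WWWWWWWWW
WWWWWWWWW
WWBWWWWWW
After op 4 fill(3,7,B) [61 cells changed]:
BBBBBBBBB
BBBBGBBBB
BBBBBBBBB
BBBBBBBBB
BBBBBBBBB
BBBBBBBBB
BBBBBBBBB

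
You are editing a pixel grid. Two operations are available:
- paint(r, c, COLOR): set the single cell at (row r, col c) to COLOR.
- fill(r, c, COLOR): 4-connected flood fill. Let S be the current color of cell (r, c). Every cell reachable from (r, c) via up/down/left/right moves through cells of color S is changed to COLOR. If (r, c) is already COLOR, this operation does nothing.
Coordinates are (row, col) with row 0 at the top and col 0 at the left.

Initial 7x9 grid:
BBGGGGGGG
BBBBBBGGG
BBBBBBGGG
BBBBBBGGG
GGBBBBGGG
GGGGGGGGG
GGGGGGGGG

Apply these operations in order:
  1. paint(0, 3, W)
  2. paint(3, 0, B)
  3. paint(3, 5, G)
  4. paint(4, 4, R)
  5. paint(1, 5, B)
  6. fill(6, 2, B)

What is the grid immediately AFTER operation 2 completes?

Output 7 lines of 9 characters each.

After op 1 paint(0,3,W):
BBGWGGGGG
BBBBBBGGG
BBBBBBGGG
BBBBBBGGG
GGBBBBGGG
GGGGGGGGG
GGGGGGGGG
After op 2 paint(3,0,B):
BBGWGGGGG
BBBBBBGGG
BBBBBBGGG
BBBBBBGGG
GGBBBBGGG
GGGGGGGGG
GGGGGGGGG

Answer: BBGWGGGGG
BBBBBBGGG
BBBBBBGGG
BBBBBBGGG
GGBBBBGGG
GGGGGGGGG
GGGGGGGGG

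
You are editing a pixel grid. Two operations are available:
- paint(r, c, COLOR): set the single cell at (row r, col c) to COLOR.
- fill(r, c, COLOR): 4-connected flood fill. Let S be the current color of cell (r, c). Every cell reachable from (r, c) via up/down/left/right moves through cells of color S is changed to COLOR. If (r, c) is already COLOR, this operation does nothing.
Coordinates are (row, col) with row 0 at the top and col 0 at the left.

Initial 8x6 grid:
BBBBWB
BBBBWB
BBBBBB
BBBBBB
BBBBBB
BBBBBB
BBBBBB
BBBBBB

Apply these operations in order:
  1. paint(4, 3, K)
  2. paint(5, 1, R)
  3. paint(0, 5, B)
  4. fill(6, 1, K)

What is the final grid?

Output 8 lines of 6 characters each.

After op 1 paint(4,3,K):
BBBBWB
BBBBWB
BBBBBB
BBBBBB
BBBKBB
BBBBBB
BBBBBB
BBBBBB
After op 2 paint(5,1,R):
BBBBWB
BBBBWB
BBBBBB
BBBBBB
BBBKBB
BRBBBB
BBBBBB
BBBBBB
After op 3 paint(0,5,B):
BBBBWB
BBBBWB
BBBBBB
BBBBBB
BBBKBB
BRBBBB
BBBBBB
BBBBBB
After op 4 fill(6,1,K) [44 cells changed]:
KKKKWK
KKKKWK
KKKKKK
KKKKKK
KKKKKK
KRKKKK
KKKKKK
KKKKKK

Answer: KKKKWK
KKKKWK
KKKKKK
KKKKKK
KKKKKK
KRKKKK
KKKKKK
KKKKKK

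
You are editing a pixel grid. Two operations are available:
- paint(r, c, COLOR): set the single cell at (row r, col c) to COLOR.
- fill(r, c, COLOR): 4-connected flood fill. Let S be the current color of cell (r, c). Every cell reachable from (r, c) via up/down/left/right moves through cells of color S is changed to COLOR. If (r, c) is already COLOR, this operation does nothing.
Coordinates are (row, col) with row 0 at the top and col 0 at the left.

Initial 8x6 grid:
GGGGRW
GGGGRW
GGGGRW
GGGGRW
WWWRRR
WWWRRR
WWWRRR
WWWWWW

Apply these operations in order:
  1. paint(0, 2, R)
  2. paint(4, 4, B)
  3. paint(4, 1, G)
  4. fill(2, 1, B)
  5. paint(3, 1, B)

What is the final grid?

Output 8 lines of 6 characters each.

Answer: BBRBRW
BBBBRW
BBBBRW
BBBBRW
WBWRBR
WWWRRR
WWWRRR
WWWWWW

Derivation:
After op 1 paint(0,2,R):
GGRGRW
GGGGRW
GGGGRW
GGGGRW
WWWRRR
WWWRRR
WWWRRR
WWWWWW
After op 2 paint(4,4,B):
GGRGRW
GGGGRW
GGGGRW
GGGGRW
WWWRBR
WWWRRR
WWWRRR
WWWWWW
After op 3 paint(4,1,G):
GGRGRW
GGGGRW
GGGGRW
GGGGRW
WGWRBR
WWWRRR
WWWRRR
WWWWWW
After op 4 fill(2,1,B) [16 cells changed]:
BBRBRW
BBBBRW
BBBBRW
BBBBRW
WBWRBR
WWWRRR
WWWRRR
WWWWWW
After op 5 paint(3,1,B):
BBRBRW
BBBBRW
BBBBRW
BBBBRW
WBWRBR
WWWRRR
WWWRRR
WWWWWW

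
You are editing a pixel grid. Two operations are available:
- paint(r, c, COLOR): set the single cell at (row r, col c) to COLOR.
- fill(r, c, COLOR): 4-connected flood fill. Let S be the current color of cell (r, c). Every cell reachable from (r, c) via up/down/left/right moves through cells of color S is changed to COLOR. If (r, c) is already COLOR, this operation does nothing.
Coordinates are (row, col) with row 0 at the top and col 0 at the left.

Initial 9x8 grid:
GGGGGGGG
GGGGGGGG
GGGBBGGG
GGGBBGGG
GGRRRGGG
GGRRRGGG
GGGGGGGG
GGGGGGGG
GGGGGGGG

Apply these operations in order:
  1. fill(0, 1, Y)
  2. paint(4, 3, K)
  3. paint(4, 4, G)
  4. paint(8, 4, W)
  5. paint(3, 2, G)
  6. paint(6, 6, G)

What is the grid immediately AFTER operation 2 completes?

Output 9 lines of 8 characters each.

Answer: YYYYYYYY
YYYYYYYY
YYYBBYYY
YYYBBYYY
YYRKRYYY
YYRRRYYY
YYYYYYYY
YYYYYYYY
YYYYYYYY

Derivation:
After op 1 fill(0,1,Y) [62 cells changed]:
YYYYYYYY
YYYYYYYY
YYYBBYYY
YYYBBYYY
YYRRRYYY
YYRRRYYY
YYYYYYYY
YYYYYYYY
YYYYYYYY
After op 2 paint(4,3,K):
YYYYYYYY
YYYYYYYY
YYYBBYYY
YYYBBYYY
YYRKRYYY
YYRRRYYY
YYYYYYYY
YYYYYYYY
YYYYYYYY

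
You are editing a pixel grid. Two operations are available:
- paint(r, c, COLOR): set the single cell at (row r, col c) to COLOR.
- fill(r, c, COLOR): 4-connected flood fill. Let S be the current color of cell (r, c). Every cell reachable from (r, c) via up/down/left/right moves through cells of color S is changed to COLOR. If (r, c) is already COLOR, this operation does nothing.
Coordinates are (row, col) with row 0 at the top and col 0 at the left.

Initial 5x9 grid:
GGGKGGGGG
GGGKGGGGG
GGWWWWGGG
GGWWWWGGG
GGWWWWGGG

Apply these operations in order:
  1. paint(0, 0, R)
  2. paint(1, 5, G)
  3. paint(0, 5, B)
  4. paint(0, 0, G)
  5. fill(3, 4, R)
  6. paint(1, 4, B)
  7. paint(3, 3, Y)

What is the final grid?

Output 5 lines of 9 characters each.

After op 1 paint(0,0,R):
RGGKGGGGG
GGGKGGGGG
GGWWWWGGG
GGWWWWGGG
GGWWWWGGG
After op 2 paint(1,5,G):
RGGKGGGGG
GGGKGGGGG
GGWWWWGGG
GGWWWWGGG
GGWWWWGGG
After op 3 paint(0,5,B):
RGGKGBGGG
GGGKGGGGG
GGWWWWGGG
GGWWWWGGG
GGWWWWGGG
After op 4 paint(0,0,G):
GGGKGBGGG
GGGKGGGGG
GGWWWWGGG
GGWWWWGGG
GGWWWWGGG
After op 5 fill(3,4,R) [12 cells changed]:
GGGKGBGGG
GGGKGGGGG
GGRRRRGGG
GGRRRRGGG
GGRRRRGGG
After op 6 paint(1,4,B):
GGGKGBGGG
GGGKBGGGG
GGRRRRGGG
GGRRRRGGG
GGRRRRGGG
After op 7 paint(3,3,Y):
GGGKGBGGG
GGGKBGGGG
GGRRRRGGG
GGRYRRGGG
GGRRRRGGG

Answer: GGGKGBGGG
GGGKBGGGG
GGRRRRGGG
GGRYRRGGG
GGRRRRGGG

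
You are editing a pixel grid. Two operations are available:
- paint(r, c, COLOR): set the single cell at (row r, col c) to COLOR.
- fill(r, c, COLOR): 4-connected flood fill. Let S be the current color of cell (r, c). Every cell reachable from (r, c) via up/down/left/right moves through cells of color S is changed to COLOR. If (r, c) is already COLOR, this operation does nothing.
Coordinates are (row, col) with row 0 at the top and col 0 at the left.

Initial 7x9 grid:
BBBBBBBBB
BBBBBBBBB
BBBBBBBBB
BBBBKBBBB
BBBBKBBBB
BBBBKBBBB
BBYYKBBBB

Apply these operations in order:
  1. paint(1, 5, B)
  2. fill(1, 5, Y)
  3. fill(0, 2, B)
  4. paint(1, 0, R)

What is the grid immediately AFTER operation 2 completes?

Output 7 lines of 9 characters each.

Answer: YYYYYYYYY
YYYYYYYYY
YYYYYYYYY
YYYYKYYYY
YYYYKYYYY
YYYYKYYYY
YYYYKYYYY

Derivation:
After op 1 paint(1,5,B):
BBBBBBBBB
BBBBBBBBB
BBBBBBBBB
BBBBKBBBB
BBBBKBBBB
BBBBKBBBB
BBYYKBBBB
After op 2 fill(1,5,Y) [57 cells changed]:
YYYYYYYYY
YYYYYYYYY
YYYYYYYYY
YYYYKYYYY
YYYYKYYYY
YYYYKYYYY
YYYYKYYYY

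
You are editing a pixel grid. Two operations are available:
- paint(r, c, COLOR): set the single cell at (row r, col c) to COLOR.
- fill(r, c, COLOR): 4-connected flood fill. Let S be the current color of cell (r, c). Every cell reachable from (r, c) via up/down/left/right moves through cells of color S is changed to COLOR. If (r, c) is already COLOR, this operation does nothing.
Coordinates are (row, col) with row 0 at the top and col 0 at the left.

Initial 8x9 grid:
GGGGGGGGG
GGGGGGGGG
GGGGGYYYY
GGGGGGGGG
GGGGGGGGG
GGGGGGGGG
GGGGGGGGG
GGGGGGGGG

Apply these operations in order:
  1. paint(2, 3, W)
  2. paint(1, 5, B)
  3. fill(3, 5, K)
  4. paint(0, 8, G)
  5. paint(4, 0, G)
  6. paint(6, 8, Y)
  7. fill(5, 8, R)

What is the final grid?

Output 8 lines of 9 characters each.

After op 1 paint(2,3,W):
GGGGGGGGG
GGGGGGGGG
GGGWGYYYY
GGGGGGGGG
GGGGGGGGG
GGGGGGGGG
GGGGGGGGG
GGGGGGGGG
After op 2 paint(1,5,B):
GGGGGGGGG
GGGGGBGGG
GGGWGYYYY
GGGGGGGGG
GGGGGGGGG
GGGGGGGGG
GGGGGGGGG
GGGGGGGGG
After op 3 fill(3,5,K) [66 cells changed]:
KKKKKKKKK
KKKKKBKKK
KKKWKYYYY
KKKKKKKKK
KKKKKKKKK
KKKKKKKKK
KKKKKKKKK
KKKKKKKKK
After op 4 paint(0,8,G):
KKKKKKKKG
KKKKKBKKK
KKKWKYYYY
KKKKKKKKK
KKKKKKKKK
KKKKKKKKK
KKKKKKKKK
KKKKKKKKK
After op 5 paint(4,0,G):
KKKKKKKKG
KKKKKBKKK
KKKWKYYYY
KKKKKKKKK
GKKKKKKKK
KKKKKKKKK
KKKKKKKKK
KKKKKKKKK
After op 6 paint(6,8,Y):
KKKKKKKKG
KKKKKBKKK
KKKWKYYYY
KKKKKKKKK
GKKKKKKKK
KKKKKKKKK
KKKKKKKKY
KKKKKKKKK
After op 7 fill(5,8,R) [63 cells changed]:
RRRRRRRRG
RRRRRBRRR
RRRWRYYYY
RRRRRRRRR
GRRRRRRRR
RRRRRRRRR
RRRRRRRRY
RRRRRRRRR

Answer: RRRRRRRRG
RRRRRBRRR
RRRWRYYYY
RRRRRRRRR
GRRRRRRRR
RRRRRRRRR
RRRRRRRRY
RRRRRRRRR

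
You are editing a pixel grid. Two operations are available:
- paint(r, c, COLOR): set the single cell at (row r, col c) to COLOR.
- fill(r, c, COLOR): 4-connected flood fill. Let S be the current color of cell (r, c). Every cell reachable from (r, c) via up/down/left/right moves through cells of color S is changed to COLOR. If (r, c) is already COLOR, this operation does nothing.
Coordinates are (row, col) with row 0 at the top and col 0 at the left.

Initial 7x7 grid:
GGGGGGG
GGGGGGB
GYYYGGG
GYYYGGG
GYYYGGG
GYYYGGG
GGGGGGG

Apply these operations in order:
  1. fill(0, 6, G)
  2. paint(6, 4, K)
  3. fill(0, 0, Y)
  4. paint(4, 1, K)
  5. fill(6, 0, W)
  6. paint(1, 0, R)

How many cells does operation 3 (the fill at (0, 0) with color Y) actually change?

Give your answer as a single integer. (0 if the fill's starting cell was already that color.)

After op 1 fill(0,6,G) [0 cells changed]:
GGGGGGG
GGGGGGB
GYYYGGG
GYYYGGG
GYYYGGG
GYYYGGG
GGGGGGG
After op 2 paint(6,4,K):
GGGGGGG
GGGGGGB
GYYYGGG
GYYYGGG
GYYYGGG
GYYYGGG
GGGGKGG
After op 3 fill(0,0,Y) [35 cells changed]:
YYYYYYY
YYYYYYB
YYYYYYY
YYYYYYY
YYYYYYY
YYYYYYY
YYYYKYY

Answer: 35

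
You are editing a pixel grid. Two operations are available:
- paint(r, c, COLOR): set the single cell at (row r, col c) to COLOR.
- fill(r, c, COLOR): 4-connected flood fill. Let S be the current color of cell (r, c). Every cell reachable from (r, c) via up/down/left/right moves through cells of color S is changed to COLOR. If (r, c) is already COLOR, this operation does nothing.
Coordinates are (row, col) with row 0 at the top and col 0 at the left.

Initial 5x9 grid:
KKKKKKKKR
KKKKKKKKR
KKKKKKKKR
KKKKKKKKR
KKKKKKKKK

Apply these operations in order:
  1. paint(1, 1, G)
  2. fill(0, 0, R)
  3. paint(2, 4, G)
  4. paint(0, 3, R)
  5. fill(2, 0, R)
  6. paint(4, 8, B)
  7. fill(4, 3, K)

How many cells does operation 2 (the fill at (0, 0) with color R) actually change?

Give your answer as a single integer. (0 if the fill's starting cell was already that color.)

After op 1 paint(1,1,G):
KKKKKKKKR
KGKKKKKKR
KKKKKKKKR
KKKKKKKKR
KKKKKKKKK
After op 2 fill(0,0,R) [40 cells changed]:
RRRRRRRRR
RGRRRRRRR
RRRRRRRRR
RRRRRRRRR
RRRRRRRRR

Answer: 40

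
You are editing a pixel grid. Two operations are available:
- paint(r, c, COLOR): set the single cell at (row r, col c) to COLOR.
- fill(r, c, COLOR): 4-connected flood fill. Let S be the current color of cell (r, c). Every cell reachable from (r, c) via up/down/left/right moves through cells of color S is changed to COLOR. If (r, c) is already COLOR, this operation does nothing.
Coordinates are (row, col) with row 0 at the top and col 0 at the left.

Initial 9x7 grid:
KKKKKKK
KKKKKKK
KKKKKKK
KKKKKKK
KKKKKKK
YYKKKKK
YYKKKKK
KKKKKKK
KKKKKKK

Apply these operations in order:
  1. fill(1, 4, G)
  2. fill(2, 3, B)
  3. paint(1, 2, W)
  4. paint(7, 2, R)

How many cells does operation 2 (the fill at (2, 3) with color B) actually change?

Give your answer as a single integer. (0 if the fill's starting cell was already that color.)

After op 1 fill(1,4,G) [59 cells changed]:
GGGGGGG
GGGGGGG
GGGGGGG
GGGGGGG
GGGGGGG
YYGGGGG
YYGGGGG
GGGGGGG
GGGGGGG
After op 2 fill(2,3,B) [59 cells changed]:
BBBBBBB
BBBBBBB
BBBBBBB
BBBBBBB
BBBBBBB
YYBBBBB
YYBBBBB
BBBBBBB
BBBBBBB

Answer: 59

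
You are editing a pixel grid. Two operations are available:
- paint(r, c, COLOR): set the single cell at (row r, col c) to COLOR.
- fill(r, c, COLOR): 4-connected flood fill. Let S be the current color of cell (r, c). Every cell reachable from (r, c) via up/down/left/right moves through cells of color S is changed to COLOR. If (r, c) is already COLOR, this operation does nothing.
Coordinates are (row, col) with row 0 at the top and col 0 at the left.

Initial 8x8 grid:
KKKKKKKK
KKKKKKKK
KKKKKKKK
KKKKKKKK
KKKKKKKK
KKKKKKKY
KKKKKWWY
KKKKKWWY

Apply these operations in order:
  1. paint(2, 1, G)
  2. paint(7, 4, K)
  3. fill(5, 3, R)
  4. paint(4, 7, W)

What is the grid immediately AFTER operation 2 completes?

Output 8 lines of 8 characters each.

After op 1 paint(2,1,G):
KKKKKKKK
KKKKKKKK
KGKKKKKK
KKKKKKKK
KKKKKKKK
KKKKKKKY
KKKKKWWY
KKKKKWWY
After op 2 paint(7,4,K):
KKKKKKKK
KKKKKKKK
KGKKKKKK
KKKKKKKK
KKKKKKKK
KKKKKKKY
KKKKKWWY
KKKKKWWY

Answer: KKKKKKKK
KKKKKKKK
KGKKKKKK
KKKKKKKK
KKKKKKKK
KKKKKKKY
KKKKKWWY
KKKKKWWY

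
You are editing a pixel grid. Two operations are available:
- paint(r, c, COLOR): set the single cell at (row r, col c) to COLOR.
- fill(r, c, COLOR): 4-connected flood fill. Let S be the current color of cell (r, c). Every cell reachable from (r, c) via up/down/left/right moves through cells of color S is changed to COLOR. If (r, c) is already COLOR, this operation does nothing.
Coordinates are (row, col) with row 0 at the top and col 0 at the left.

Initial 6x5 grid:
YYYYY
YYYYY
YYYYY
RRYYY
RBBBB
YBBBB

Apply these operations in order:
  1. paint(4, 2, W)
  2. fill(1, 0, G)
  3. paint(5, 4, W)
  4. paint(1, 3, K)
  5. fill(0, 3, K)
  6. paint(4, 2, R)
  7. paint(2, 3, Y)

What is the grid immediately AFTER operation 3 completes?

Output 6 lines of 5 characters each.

Answer: GGGGG
GGGGG
GGGGG
RRGGG
RBWBB
YBBBW

Derivation:
After op 1 paint(4,2,W):
YYYYY
YYYYY
YYYYY
RRYYY
RBWBB
YBBBB
After op 2 fill(1,0,G) [18 cells changed]:
GGGGG
GGGGG
GGGGG
RRGGG
RBWBB
YBBBB
After op 3 paint(5,4,W):
GGGGG
GGGGG
GGGGG
RRGGG
RBWBB
YBBBW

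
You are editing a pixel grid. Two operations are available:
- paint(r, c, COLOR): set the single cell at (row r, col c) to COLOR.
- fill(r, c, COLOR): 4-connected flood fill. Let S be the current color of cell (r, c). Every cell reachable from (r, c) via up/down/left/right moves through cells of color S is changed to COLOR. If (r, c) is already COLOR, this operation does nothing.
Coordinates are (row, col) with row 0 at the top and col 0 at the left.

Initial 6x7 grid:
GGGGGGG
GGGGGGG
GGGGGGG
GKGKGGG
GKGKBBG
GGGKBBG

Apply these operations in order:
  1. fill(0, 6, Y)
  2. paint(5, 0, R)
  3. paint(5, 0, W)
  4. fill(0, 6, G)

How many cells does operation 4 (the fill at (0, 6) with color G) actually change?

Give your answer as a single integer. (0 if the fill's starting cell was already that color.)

After op 1 fill(0,6,Y) [33 cells changed]:
YYYYYYY
YYYYYYY
YYYYYYY
YKYKYYY
YKYKBBY
YYYKBBY
After op 2 paint(5,0,R):
YYYYYYY
YYYYYYY
YYYYYYY
YKYKYYY
YKYKBBY
RYYKBBY
After op 3 paint(5,0,W):
YYYYYYY
YYYYYYY
YYYYYYY
YKYKYYY
YKYKBBY
WYYKBBY
After op 4 fill(0,6,G) [32 cells changed]:
GGGGGGG
GGGGGGG
GGGGGGG
GKGKGGG
GKGKBBG
WGGKBBG

Answer: 32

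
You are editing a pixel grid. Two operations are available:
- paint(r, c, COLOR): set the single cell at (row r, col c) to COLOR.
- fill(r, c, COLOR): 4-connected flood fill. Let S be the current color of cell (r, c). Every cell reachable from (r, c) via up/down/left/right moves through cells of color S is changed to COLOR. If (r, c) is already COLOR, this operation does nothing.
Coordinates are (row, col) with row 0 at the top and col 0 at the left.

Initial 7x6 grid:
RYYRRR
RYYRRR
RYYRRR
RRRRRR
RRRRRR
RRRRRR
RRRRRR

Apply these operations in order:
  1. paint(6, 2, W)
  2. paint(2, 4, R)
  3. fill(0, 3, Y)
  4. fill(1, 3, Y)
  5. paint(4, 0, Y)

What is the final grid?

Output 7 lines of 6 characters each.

Answer: YYYYYY
YYYYYY
YYYYYY
YYYYYY
YYYYYY
YYYYYY
YYWYYY

Derivation:
After op 1 paint(6,2,W):
RYYRRR
RYYRRR
RYYRRR
RRRRRR
RRRRRR
RRRRRR
RRWRRR
After op 2 paint(2,4,R):
RYYRRR
RYYRRR
RYYRRR
RRRRRR
RRRRRR
RRRRRR
RRWRRR
After op 3 fill(0,3,Y) [35 cells changed]:
YYYYYY
YYYYYY
YYYYYY
YYYYYY
YYYYYY
YYYYYY
YYWYYY
After op 4 fill(1,3,Y) [0 cells changed]:
YYYYYY
YYYYYY
YYYYYY
YYYYYY
YYYYYY
YYYYYY
YYWYYY
After op 5 paint(4,0,Y):
YYYYYY
YYYYYY
YYYYYY
YYYYYY
YYYYYY
YYYYYY
YYWYYY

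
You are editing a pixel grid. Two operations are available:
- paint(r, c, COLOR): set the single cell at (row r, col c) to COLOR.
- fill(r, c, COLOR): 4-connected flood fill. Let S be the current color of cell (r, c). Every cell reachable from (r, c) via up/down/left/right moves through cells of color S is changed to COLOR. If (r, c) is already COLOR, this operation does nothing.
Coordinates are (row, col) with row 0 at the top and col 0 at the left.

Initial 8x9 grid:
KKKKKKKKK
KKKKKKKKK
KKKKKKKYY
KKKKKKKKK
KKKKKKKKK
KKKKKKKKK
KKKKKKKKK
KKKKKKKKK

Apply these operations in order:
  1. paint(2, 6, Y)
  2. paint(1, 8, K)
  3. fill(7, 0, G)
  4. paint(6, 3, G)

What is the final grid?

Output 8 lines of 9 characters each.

After op 1 paint(2,6,Y):
KKKKKKKKK
KKKKKKKKK
KKKKKKYYY
KKKKKKKKK
KKKKKKKKK
KKKKKKKKK
KKKKKKKKK
KKKKKKKKK
After op 2 paint(1,8,K):
KKKKKKKKK
KKKKKKKKK
KKKKKKYYY
KKKKKKKKK
KKKKKKKKK
KKKKKKKKK
KKKKKKKKK
KKKKKKKKK
After op 3 fill(7,0,G) [69 cells changed]:
GGGGGGGGG
GGGGGGGGG
GGGGGGYYY
GGGGGGGGG
GGGGGGGGG
GGGGGGGGG
GGGGGGGGG
GGGGGGGGG
After op 4 paint(6,3,G):
GGGGGGGGG
GGGGGGGGG
GGGGGGYYY
GGGGGGGGG
GGGGGGGGG
GGGGGGGGG
GGGGGGGGG
GGGGGGGGG

Answer: GGGGGGGGG
GGGGGGGGG
GGGGGGYYY
GGGGGGGGG
GGGGGGGGG
GGGGGGGGG
GGGGGGGGG
GGGGGGGGG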